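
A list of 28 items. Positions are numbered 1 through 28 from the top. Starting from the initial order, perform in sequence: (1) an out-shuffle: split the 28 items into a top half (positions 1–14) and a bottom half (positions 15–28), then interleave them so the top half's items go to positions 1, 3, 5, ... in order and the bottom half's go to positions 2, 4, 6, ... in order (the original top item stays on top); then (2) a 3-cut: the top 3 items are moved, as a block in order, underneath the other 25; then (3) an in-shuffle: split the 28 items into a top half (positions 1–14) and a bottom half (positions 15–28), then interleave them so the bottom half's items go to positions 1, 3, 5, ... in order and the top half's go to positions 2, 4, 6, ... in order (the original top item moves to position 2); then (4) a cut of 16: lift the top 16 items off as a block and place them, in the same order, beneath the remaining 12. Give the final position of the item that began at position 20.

2

Track the item from position 20 forward through each operation:
  after op 1 (out-shuffle): 20 → 12
  after op 2 (cut 3): 12 → 9
  after op 3 (in-shuffle): 9 → 18
  after op 4 (cut 16): 18 → 2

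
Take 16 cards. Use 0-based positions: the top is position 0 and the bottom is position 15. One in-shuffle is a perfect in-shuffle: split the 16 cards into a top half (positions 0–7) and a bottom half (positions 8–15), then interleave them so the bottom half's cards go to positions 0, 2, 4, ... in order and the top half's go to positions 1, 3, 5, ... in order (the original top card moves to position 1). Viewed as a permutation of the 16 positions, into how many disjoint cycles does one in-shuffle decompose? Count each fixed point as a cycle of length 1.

2

Trace each unvisited position around until it returns:
(0 1 3 7 15 14 12 8) (2 5 11 6 13 10 4 9)
2 cycles in total.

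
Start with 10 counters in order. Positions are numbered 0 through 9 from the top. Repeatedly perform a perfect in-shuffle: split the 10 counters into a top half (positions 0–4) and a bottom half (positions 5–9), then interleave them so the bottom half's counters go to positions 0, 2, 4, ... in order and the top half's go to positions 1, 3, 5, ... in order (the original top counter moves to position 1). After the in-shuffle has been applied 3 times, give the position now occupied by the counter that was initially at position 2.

Track the counter's position through each in-shuffle:
2 → 5 → 0 → 1

1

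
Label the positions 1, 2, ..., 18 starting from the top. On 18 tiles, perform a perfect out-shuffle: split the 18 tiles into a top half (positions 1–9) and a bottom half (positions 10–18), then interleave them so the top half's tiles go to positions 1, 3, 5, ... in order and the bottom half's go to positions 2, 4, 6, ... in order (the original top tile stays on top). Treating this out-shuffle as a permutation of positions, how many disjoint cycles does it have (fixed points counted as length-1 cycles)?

Trace each unvisited position around until it returns:
(1) (2 3 5 9 17 16 14 10) (4 7 13 8 15 12 6 11) (18)
4 cycles in total.

4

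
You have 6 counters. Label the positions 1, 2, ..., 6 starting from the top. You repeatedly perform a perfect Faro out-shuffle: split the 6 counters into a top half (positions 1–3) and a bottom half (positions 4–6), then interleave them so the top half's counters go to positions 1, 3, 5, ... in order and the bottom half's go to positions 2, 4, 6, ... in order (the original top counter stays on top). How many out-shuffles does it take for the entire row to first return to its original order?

4

The out-shuffle permutes the 6 positions with cycle lengths [1, 1, 4].
Every counter is home exactly when every cycle has completed a whole number of laps, i.e. after lcm(1, 4) = 4 out-shuffles.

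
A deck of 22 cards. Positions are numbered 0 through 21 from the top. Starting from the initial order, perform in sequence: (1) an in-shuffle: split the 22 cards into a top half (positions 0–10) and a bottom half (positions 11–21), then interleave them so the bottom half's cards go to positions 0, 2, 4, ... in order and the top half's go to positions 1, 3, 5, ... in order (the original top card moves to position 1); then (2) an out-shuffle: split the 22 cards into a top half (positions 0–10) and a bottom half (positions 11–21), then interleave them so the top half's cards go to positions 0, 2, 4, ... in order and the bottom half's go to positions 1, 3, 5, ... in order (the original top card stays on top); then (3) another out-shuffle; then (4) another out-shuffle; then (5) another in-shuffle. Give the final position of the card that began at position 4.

19

Track the card from position 4 forward through each operation:
  after op 1 (in-shuffle): 4 → 9
  after op 2 (out-shuffle): 9 → 18
  after op 3 (out-shuffle): 18 → 15
  after op 4 (out-shuffle): 15 → 9
  after op 5 (in-shuffle): 9 → 19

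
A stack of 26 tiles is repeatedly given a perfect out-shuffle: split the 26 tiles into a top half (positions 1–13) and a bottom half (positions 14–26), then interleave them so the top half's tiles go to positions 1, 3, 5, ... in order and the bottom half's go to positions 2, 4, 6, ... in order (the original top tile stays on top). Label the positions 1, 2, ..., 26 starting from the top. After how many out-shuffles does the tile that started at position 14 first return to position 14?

Follow position 14 under repeated out-shuffles:
14 → 2 → 3 → 5 → 9 → 17 → 8 → 15 → 4 → 7 → 13 → 25 → 24 → 22 → 18 → 10 → 19 → 12 → 23 → 20 → 14
It first returns after 20 out-shuffles.

20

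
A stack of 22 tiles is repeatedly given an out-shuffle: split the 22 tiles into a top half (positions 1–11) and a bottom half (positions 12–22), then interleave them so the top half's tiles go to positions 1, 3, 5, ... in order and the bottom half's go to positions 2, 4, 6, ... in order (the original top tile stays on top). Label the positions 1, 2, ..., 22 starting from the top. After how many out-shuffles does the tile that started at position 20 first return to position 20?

Follow position 20 under repeated out-shuffles:
20 → 18 → 14 → 6 → 11 → 21 → 20
It first returns after 6 out-shuffles.

6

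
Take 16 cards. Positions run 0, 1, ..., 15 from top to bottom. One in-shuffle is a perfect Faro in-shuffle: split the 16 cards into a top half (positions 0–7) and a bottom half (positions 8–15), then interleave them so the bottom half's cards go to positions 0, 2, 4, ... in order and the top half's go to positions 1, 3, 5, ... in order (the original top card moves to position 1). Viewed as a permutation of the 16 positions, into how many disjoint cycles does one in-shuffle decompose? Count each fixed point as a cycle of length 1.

2

Trace each unvisited position around until it returns:
(0 1 3 7 15 14 12 8) (2 5 11 6 13 10 4 9)
2 cycles in total.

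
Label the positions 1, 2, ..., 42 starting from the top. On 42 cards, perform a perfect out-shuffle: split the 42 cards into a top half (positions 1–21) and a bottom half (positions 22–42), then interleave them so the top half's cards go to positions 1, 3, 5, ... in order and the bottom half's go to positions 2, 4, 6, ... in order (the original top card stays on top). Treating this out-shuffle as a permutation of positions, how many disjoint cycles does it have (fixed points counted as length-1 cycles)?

Trace each unvisited position around until it returns:
(1) (2 3 5 9 17 33 ... len 20) (4 7 13 25 8 15 ... len 20) (42)
4 cycles in total.

4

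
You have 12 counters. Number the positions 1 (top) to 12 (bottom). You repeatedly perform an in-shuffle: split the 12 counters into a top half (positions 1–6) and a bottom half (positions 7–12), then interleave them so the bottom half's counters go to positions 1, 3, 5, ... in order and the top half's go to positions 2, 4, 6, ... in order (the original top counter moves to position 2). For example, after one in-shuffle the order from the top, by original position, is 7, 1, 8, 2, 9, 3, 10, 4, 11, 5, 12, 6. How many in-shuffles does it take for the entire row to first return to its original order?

The in-shuffle permutes the 12 positions with cycle lengths [12].
Every counter is home exactly when every cycle has completed a whole number of laps, i.e. after lcm(12) = 12 in-shuffles.

12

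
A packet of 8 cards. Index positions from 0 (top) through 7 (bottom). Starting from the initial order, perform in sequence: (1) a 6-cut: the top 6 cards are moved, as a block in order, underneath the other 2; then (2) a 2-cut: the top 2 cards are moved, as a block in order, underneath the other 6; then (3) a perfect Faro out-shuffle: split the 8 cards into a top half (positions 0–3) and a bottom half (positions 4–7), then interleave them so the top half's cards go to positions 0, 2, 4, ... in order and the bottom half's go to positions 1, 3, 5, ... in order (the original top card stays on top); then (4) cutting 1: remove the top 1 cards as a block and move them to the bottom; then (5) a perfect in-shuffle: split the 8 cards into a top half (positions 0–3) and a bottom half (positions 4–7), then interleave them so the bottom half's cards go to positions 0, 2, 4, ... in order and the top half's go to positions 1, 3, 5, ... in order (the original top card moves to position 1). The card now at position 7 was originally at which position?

Undo the operations in reverse order, starting from position 7:
  undo op 5 (in-shuffle, from top half): 7 ← 3
  undo op 4 (cut 1): 3 ← 4
  undo op 3 (out-shuffle, from top half): 4 ← 2
  undo op 2 (cut 2): 2 ← 4
  undo op 1 (cut 6): 4 ← 2
So the card at position 7 came from original position 2.

2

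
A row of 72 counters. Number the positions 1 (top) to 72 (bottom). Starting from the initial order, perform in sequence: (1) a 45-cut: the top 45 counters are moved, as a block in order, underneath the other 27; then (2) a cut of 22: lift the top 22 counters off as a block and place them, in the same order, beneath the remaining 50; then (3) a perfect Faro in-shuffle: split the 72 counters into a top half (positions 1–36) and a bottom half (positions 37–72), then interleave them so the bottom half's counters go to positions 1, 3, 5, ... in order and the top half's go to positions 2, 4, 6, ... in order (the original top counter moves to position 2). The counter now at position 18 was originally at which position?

4

Undo the operations in reverse order, starting from position 18:
  undo op 3 (in-shuffle, from top half): 18 ← 9
  undo op 2 (cut 22): 9 ← 31
  undo op 1 (cut 45): 31 ← 4
So the counter at position 18 came from original position 4.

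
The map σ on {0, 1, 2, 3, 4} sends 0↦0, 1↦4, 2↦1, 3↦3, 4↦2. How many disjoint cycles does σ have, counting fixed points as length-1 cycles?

Cycle decomposition: (0) (1 4 2) (3).
3 cycles.

3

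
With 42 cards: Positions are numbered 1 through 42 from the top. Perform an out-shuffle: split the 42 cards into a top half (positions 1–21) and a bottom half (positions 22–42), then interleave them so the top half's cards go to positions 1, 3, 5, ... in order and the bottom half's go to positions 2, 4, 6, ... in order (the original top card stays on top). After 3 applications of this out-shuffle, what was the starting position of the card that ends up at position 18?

Work backwards from position 18, undoing one out-shuffle at a time:
18 ← 30 ← 36 ← 39
So the card now at position 18 started at position 39.

39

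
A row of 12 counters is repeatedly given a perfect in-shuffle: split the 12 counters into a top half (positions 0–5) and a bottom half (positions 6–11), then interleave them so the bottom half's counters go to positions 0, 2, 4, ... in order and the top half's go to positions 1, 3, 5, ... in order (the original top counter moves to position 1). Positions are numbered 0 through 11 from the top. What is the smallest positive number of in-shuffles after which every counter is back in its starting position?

12

The in-shuffle permutes the 12 positions with cycle lengths [12].
Every counter is home exactly when every cycle has completed a whole number of laps, i.e. after lcm(12) = 12 in-shuffles.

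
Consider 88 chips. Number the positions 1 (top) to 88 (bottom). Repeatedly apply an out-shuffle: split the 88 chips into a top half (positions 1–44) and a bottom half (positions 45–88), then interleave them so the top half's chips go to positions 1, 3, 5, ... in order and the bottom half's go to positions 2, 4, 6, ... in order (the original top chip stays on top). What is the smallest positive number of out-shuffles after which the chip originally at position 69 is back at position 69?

28

Follow position 69 under repeated out-shuffles:
69 → 50 → 12 → 23 → 45 → 2 → 3 → 5 → ... → 69 (length 28)
It first returns after 28 out-shuffles.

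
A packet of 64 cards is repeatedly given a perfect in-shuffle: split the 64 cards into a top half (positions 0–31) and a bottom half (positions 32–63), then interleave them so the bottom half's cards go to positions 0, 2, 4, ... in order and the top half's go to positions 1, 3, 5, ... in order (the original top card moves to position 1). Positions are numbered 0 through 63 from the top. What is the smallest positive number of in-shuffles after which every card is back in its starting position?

The in-shuffle permutes the 64 positions with cycle lengths [4, 12, 12, 12, 12, 12].
Every card is home exactly when every cycle has completed a whole number of laps, i.e. after lcm(4, 12) = 12 in-shuffles.

12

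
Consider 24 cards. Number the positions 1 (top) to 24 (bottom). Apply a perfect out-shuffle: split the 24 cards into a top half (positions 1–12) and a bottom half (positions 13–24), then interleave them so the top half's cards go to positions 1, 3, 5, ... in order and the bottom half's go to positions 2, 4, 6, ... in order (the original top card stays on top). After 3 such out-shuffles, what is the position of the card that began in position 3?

Track the card's position through each out-shuffle:
3 → 5 → 9 → 17

17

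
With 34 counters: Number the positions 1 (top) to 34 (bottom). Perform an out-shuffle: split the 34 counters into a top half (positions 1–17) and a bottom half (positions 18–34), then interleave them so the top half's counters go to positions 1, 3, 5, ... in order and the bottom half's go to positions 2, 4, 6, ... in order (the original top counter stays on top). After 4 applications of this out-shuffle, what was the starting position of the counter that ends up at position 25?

19

Work backwards from position 25, undoing one out-shuffle at a time:
25 ← 13 ← 7 ← 4 ← 19
So the counter now at position 25 started at position 19.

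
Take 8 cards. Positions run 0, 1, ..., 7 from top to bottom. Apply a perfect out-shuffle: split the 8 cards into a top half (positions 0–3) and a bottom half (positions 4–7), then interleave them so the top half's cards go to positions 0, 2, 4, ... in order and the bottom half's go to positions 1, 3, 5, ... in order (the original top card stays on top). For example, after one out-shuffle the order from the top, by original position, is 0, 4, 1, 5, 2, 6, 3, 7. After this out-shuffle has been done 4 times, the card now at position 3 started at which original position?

Work backwards from position 3, undoing one out-shuffle at a time:
3 ← 5 ← 6 ← 3 ← 5
So the card now at position 3 started at position 5.

5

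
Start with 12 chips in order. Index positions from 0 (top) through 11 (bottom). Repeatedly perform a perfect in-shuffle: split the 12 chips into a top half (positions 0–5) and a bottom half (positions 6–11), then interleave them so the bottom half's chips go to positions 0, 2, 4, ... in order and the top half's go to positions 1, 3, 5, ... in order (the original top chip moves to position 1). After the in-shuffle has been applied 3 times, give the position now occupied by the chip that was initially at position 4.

0

Track the chip's position through each in-shuffle:
4 → 9 → 6 → 0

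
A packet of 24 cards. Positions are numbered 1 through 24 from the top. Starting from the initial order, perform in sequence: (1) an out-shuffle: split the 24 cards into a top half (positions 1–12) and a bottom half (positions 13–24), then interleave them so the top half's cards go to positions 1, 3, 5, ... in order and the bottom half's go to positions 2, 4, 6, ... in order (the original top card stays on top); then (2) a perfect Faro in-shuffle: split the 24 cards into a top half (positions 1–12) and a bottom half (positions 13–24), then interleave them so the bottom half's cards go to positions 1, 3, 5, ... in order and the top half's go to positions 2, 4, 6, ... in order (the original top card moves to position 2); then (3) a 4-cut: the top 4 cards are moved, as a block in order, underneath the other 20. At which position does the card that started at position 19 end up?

23

Track the card from position 19 forward through each operation:
  after op 1 (out-shuffle): 19 → 14
  after op 2 (in-shuffle): 14 → 3
  after op 3 (cut 4): 3 → 23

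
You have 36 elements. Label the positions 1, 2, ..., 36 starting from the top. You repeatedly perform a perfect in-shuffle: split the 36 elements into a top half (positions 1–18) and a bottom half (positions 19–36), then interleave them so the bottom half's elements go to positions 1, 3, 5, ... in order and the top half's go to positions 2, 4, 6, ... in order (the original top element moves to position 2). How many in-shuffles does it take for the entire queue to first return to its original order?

36

The in-shuffle permutes the 36 positions with cycle lengths [36].
Every element is home exactly when every cycle has completed a whole number of laps, i.e. after lcm(36) = 36 in-shuffles.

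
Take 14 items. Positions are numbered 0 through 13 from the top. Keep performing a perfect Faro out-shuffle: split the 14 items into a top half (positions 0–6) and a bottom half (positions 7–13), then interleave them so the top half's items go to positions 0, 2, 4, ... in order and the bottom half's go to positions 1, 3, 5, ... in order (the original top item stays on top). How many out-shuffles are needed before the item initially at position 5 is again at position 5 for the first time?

12

Follow position 5 under repeated out-shuffles:
5 → 10 → 7 → 1 → 2 → 4 → 8 → 3 → 6 → 12 → 11 → 9 → 5
It first returns after 12 out-shuffles.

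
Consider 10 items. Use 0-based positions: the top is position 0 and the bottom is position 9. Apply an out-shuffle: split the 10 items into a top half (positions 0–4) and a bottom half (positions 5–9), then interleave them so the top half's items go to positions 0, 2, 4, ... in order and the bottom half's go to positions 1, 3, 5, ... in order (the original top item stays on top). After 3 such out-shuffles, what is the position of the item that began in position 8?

1

Track the item's position through each out-shuffle:
8 → 7 → 5 → 1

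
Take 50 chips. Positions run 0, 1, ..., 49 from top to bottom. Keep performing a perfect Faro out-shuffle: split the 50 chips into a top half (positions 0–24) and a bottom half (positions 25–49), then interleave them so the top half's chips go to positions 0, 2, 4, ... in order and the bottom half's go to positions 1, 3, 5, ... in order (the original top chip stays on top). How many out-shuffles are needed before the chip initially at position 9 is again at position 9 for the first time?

21

Follow position 9 under repeated out-shuffles:
9 → 18 → 36 → 23 → 46 → 43 → 37 → 25 → ... → 9 (length 21)
It first returns after 21 out-shuffles.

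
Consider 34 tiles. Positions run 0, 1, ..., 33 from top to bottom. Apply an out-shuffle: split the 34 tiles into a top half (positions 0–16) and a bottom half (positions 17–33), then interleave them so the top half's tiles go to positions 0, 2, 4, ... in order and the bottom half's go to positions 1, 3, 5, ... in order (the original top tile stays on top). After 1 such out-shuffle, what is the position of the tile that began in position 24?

15

Track the tile's position through each out-shuffle:
24 → 15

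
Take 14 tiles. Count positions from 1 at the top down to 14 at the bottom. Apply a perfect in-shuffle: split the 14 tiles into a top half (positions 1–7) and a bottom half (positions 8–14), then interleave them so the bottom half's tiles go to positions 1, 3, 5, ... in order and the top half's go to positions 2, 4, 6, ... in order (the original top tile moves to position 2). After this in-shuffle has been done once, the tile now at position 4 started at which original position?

2

Work backwards from position 4, undoing one in-shuffle at a time:
4 ← 2
So the tile now at position 4 started at position 2.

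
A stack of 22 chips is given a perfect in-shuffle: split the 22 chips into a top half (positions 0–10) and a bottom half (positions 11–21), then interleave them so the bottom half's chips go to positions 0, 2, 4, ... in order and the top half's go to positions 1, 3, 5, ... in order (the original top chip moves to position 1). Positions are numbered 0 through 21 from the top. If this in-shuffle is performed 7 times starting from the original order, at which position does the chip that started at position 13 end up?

20

Track the chip's position through each in-shuffle:
13 → 4 → 9 → 19 → 16 → 10 → 21 → 20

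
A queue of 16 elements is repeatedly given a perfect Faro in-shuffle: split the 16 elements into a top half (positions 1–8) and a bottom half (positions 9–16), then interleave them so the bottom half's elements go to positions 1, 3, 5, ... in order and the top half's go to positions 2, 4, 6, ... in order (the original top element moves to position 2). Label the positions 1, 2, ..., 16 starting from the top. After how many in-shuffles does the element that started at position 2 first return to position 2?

Follow position 2 under repeated in-shuffles:
2 → 4 → 8 → 16 → 15 → 13 → 9 → 1 → 2
It first returns after 8 in-shuffles.

8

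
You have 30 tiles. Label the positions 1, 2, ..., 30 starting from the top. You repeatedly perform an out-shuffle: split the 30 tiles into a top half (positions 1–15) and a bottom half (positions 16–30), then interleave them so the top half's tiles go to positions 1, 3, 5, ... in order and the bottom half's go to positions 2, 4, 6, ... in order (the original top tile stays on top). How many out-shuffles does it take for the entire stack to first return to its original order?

The out-shuffle permutes the 30 positions with cycle lengths [1, 1, 28].
Every tile is home exactly when every cycle has completed a whole number of laps, i.e. after lcm(1, 28) = 28 out-shuffles.

28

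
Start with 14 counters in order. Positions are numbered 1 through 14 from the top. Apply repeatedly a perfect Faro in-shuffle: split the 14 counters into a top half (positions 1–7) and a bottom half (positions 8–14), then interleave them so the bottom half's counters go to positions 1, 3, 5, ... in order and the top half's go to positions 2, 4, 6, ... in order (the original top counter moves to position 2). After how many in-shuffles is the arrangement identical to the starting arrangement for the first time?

The in-shuffle permutes the 14 positions with cycle lengths [2, 4, 4, 4].
Every counter is home exactly when every cycle has completed a whole number of laps, i.e. after lcm(2, 4) = 4 in-shuffles.

4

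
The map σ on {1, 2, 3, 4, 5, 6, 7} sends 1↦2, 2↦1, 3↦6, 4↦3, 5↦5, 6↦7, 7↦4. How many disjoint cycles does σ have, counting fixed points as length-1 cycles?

3

Cycle decomposition: (1 2) (3 6 7 4) (5).
3 cycles.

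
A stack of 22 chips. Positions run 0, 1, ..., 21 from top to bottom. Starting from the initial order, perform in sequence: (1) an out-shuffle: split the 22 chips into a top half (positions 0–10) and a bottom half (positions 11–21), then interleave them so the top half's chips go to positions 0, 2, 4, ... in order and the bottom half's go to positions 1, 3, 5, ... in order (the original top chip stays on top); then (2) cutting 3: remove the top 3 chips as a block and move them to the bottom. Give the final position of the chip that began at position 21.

Track the chip from position 21 forward through each operation:
  after op 1 (out-shuffle): 21 → 21
  after op 2 (cut 3): 21 → 18

18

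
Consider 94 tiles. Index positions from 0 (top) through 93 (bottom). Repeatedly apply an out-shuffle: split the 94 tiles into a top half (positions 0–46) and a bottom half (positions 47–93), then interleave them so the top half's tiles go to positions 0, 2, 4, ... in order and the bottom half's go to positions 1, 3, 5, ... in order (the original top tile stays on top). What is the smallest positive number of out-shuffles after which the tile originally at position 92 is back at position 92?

Follow position 92 under repeated out-shuffles:
92 → 91 → 89 → 85 → 77 → 61 → 29 → 58 → 23 → 46 → 92
It first returns after 10 out-shuffles.

10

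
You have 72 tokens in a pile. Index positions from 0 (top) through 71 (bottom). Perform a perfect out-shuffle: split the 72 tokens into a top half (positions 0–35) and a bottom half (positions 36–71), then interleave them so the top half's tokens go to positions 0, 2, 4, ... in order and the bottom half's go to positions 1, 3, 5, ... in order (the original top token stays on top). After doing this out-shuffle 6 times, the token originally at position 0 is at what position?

0

Position 0 is a fixed point of every out-shuffle, so the token never moves.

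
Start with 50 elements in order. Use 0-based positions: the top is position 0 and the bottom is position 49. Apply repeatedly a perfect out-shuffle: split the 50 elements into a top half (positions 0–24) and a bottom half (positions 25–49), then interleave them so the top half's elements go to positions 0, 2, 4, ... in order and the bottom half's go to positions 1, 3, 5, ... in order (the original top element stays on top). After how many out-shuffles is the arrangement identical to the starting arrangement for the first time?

21

The out-shuffle permutes the 50 positions with cycle lengths [1, 1, 3, 3, 21, 21].
Every element is home exactly when every cycle has completed a whole number of laps, i.e. after lcm(1, 3, 21) = 21 out-shuffles.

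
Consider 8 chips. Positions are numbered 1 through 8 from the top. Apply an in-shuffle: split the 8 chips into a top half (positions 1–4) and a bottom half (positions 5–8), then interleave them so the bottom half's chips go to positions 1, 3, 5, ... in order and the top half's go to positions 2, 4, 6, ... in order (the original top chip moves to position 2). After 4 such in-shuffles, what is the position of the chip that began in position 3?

3

Track the chip's position through each in-shuffle:
3 → 6 → 3 → 6 → 3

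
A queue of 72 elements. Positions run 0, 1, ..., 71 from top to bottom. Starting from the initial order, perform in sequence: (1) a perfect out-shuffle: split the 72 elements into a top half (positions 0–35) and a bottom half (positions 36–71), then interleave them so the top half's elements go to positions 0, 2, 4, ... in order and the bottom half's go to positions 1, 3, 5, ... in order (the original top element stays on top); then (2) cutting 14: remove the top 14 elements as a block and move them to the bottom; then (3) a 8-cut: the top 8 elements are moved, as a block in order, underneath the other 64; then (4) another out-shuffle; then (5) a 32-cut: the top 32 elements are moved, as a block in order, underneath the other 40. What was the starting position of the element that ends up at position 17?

Undo the operations in reverse order, starting from position 17:
  undo op 5 (cut 32): 17 ← 49
  undo op 4 (out-shuffle, from bottom half): 49 ← 60
  undo op 3 (cut 8): 60 ← 68
  undo op 2 (cut 14): 68 ← 10
  undo op 1 (out-shuffle, from top half): 10 ← 5
So the element at position 17 came from original position 5.

5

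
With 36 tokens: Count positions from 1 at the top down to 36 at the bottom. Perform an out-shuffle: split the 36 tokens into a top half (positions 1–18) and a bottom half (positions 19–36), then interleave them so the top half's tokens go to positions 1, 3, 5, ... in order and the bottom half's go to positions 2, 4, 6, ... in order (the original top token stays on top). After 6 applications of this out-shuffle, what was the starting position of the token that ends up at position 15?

22

Work backwards from position 15, undoing one out-shuffle at a time:
15 ← 8 ← 22 ← 29 ← 15 ← 8 ← 22
So the token now at position 15 started at position 22.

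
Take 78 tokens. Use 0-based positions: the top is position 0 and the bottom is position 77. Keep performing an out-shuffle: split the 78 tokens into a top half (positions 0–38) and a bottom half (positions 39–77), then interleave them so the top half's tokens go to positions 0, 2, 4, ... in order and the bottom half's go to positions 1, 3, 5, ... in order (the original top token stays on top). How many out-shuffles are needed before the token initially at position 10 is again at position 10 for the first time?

30

Follow position 10 under repeated out-shuffles:
10 → 20 → 40 → 3 → 6 → 12 → 24 → 48 → ... → 10 (length 30)
It first returns after 30 out-shuffles.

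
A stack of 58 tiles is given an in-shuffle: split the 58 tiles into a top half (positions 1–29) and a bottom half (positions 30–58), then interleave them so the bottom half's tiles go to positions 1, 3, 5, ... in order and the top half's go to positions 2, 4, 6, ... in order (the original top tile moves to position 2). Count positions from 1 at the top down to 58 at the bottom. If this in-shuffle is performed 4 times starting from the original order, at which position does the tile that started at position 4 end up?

Track the tile's position through each in-shuffle:
4 → 8 → 16 → 32 → 5

5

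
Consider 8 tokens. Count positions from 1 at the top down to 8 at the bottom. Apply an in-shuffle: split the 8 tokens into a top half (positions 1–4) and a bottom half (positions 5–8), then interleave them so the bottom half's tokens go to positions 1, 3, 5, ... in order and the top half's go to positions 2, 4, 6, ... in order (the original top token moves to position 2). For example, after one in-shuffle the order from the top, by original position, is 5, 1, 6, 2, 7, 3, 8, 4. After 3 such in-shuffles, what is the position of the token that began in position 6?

Track the token's position through each in-shuffle:
6 → 3 → 6 → 3

3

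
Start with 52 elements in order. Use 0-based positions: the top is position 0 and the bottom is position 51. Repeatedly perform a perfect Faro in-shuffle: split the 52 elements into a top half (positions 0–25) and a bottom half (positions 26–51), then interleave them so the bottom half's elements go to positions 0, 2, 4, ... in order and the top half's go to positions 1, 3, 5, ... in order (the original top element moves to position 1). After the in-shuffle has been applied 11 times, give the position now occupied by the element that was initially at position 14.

32

Track the element's position through each in-shuffle:
14 → 29 → 6 → 13 → 27 → 2 → 5 → 11 → 23 → 47 → 42 → 32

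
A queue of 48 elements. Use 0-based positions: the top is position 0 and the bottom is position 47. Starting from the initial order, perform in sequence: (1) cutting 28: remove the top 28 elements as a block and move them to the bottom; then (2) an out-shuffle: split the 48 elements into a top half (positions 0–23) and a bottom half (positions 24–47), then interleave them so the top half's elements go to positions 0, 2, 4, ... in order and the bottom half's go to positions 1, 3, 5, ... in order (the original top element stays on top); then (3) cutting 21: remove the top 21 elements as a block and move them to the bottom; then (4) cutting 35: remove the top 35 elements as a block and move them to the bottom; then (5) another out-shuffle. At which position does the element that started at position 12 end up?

18

Track the element from position 12 forward through each operation:
  after op 1 (cut 28): 12 → 32
  after op 2 (out-shuffle): 32 → 17
  after op 3 (cut 21): 17 → 44
  after op 4 (cut 35): 44 → 9
  after op 5 (out-shuffle): 9 → 18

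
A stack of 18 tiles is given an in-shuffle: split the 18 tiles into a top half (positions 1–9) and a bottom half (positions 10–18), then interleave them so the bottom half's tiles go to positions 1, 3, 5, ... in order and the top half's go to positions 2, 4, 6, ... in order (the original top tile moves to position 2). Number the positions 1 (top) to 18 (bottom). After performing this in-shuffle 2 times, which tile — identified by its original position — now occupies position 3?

15

Work backwards from position 3, undoing one in-shuffle at a time:
3 ← 11 ← 15
So the tile now at position 3 started at position 15.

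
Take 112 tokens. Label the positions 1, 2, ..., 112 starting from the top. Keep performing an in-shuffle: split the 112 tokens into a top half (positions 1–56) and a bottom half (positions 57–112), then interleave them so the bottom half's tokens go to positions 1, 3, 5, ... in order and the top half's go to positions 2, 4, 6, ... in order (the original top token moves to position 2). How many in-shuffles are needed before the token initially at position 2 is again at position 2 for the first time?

28

Follow position 2 under repeated in-shuffles:
2 → 4 → 8 → 16 → 32 → 64 → 15 → 30 → ... → 2 (length 28)
It first returns after 28 in-shuffles.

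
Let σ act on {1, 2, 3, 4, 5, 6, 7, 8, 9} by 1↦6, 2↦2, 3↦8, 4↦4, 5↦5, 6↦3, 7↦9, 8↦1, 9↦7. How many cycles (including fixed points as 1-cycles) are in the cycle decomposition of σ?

5

Cycle decomposition: (1 6 3 8) (2) (4) (5) (7 9).
5 cycles.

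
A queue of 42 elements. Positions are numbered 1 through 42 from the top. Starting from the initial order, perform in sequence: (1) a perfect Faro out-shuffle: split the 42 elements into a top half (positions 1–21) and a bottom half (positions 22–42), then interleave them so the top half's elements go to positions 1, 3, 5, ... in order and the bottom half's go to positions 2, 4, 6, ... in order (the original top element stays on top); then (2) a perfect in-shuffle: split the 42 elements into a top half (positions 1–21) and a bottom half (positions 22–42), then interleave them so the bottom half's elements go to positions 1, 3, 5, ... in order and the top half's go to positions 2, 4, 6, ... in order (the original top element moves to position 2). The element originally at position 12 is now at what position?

3

Track the element from position 12 forward through each operation:
  after op 1 (out-shuffle): 12 → 23
  after op 2 (in-shuffle): 23 → 3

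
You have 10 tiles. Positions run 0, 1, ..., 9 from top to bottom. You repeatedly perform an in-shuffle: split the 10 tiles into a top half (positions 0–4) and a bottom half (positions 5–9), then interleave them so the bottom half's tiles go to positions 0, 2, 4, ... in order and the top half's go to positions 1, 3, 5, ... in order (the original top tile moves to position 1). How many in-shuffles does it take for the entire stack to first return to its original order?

The in-shuffle permutes the 10 positions with cycle lengths [10].
Every tile is home exactly when every cycle has completed a whole number of laps, i.e. after lcm(10) = 10 in-shuffles.

10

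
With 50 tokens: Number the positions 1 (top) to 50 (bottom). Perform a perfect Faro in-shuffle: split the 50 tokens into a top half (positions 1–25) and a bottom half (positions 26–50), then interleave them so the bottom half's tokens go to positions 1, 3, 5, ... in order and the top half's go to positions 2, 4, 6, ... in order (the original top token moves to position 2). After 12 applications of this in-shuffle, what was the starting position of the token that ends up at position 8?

Work backwards from position 8, undoing one in-shuffle at a time:
8 ← 4 ← 2 ← 1 ← 26 ← 13 ← 32 ← 16 ← 8 ← 4 ← 2 ← 1 ← 26
So the token now at position 8 started at position 26.

26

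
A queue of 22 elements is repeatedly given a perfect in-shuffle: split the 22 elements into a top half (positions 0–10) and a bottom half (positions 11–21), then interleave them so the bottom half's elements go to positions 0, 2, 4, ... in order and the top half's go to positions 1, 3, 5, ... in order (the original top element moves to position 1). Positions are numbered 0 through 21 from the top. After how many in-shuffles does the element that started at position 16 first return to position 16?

11

Follow position 16 under repeated in-shuffles:
16 → 10 → 21 → 20 → 18 → 14 → 6 → 13 → 4 → 9 → 19 → 16
It first returns after 11 in-shuffles.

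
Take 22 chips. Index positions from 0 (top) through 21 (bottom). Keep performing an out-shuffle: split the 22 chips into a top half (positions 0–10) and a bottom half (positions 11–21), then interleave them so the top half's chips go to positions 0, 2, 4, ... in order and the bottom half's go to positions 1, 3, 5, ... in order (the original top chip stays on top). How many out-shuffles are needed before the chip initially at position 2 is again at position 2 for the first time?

Follow position 2 under repeated out-shuffles:
2 → 4 → 8 → 16 → 11 → 1 → 2
It first returns after 6 out-shuffles.

6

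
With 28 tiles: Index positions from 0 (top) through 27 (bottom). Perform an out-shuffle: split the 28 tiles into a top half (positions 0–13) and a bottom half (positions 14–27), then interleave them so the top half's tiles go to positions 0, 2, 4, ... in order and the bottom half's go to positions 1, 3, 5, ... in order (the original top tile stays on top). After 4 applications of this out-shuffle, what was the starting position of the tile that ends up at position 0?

0

Work backwards from position 0, undoing one out-shuffle at a time:
0 ← 0 ← 0 ← 0 ← 0
So the tile now at position 0 started at position 0.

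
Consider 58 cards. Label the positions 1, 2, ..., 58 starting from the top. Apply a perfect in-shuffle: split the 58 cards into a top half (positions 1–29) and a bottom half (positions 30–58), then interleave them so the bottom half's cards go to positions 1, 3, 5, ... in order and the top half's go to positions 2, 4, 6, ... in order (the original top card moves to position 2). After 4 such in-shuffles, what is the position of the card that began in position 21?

Track the card's position through each in-shuffle:
21 → 42 → 25 → 50 → 41

41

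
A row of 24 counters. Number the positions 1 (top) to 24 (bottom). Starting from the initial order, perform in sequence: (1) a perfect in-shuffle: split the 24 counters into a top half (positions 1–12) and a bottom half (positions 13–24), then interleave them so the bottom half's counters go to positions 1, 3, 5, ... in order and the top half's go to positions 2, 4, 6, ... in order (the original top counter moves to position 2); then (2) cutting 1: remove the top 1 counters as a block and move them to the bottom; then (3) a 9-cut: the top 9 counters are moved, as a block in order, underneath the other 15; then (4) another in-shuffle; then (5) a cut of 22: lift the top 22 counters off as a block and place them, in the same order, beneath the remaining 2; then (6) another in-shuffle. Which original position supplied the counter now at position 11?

9

Undo the operations in reverse order, starting from position 11:
  undo op 6 (in-shuffle, from bottom half): 11 ← 18
  undo op 5 (cut 22): 18 ← 16
  undo op 4 (in-shuffle, from top half): 16 ← 8
  undo op 3 (cut 9): 8 ← 17
  undo op 2 (cut 1): 17 ← 18
  undo op 1 (in-shuffle, from top half): 18 ← 9
So the counter at position 11 came from original position 9.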